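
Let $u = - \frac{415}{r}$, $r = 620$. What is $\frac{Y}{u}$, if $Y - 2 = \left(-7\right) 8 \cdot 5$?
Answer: $\frac{34472}{83} \approx 415.33$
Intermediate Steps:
$u = - \frac{83}{124}$ ($u = - \frac{415}{620} = \left(-415\right) \frac{1}{620} = - \frac{83}{124} \approx -0.66935$)
$Y = -278$ ($Y = 2 + \left(-7\right) 8 \cdot 5 = 2 - 280 = -278$)
$\frac{Y}{u} = - \frac{278}{- \frac{83}{124}} = \left(-278\right) \left(- \frac{124}{83}\right) = \frac{34472}{83}$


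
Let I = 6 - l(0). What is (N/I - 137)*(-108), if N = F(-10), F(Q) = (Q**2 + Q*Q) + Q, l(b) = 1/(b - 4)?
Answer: 57564/5 ≈ 11513.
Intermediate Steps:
l(b) = 1/(-4 + b)
I = 25/4 (I = 6 - 1/(-4 + 0) = 6 - 1/(-4) = 6 - 1*(-1/4) = 6 + 1/4 = 25/4 ≈ 6.2500)
F(Q) = Q + 2*Q**2 (F(Q) = (Q**2 + Q**2) + Q = 2*Q**2 + Q = Q + 2*Q**2)
N = 190 (N = -10*(1 + 2*(-10)) = -10*(1 - 20) = -10*(-19) = 190)
(N/I - 137)*(-108) = (190/(25/4) - 137)*(-108) = (190*(4/25) - 137)*(-108) = (152/5 - 137)*(-108) = -533/5*(-108) = 57564/5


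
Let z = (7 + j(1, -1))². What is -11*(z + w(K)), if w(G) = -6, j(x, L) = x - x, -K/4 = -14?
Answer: -473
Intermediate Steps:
K = 56 (K = -4*(-14) = 56)
j(x, L) = 0
z = 49 (z = (7 + 0)² = 7² = 49)
-11*(z + w(K)) = -11*(49 - 6) = -11*43 = -473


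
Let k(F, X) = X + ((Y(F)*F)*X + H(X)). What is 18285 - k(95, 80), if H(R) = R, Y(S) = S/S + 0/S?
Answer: 10525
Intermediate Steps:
Y(S) = 1 (Y(S) = 1 + 0 = 1)
k(F, X) = 2*X + F*X (k(F, X) = X + ((1*F)*X + X) = X + (F*X + X) = X + (X + F*X) = 2*X + F*X)
18285 - k(95, 80) = 18285 - 80*(2 + 95) = 18285 - 80*97 = 18285 - 1*7760 = 18285 - 7760 = 10525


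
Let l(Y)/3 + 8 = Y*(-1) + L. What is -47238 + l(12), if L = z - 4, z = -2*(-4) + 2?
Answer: -47280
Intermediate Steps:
z = 10 (z = 8 + 2 = 10)
L = 6 (L = 10 - 4 = 6)
l(Y) = -6 - 3*Y (l(Y) = -24 + 3*(Y*(-1) + 6) = -24 + 3*(-Y + 6) = -24 + 3*(6 - Y) = -24 + (18 - 3*Y) = -6 - 3*Y)
-47238 + l(12) = -47238 + (-6 - 3*12) = -47238 + (-6 - 36) = -47238 - 42 = -47280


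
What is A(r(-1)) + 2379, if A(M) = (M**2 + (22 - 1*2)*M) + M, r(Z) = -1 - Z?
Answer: 2379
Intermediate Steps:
A(M) = M**2 + 21*M (A(M) = (M**2 + (22 - 2)*M) + M = (M**2 + 20*M) + M = M**2 + 21*M)
A(r(-1)) + 2379 = (-1 - 1*(-1))*(21 + (-1 - 1*(-1))) + 2379 = (-1 + 1)*(21 + (-1 + 1)) + 2379 = 0*(21 + 0) + 2379 = 0*21 + 2379 = 0 + 2379 = 2379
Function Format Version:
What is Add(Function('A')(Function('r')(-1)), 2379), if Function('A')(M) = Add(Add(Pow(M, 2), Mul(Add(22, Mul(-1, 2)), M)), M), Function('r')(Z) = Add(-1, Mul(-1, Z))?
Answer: 2379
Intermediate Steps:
Function('A')(M) = Add(Pow(M, 2), Mul(21, M)) (Function('A')(M) = Add(Add(Pow(M, 2), Mul(Add(22, -2), M)), M) = Add(Add(Pow(M, 2), Mul(20, M)), M) = Add(Pow(M, 2), Mul(21, M)))
Add(Function('A')(Function('r')(-1)), 2379) = Add(Mul(Add(-1, Mul(-1, -1)), Add(21, Add(-1, Mul(-1, -1)))), 2379) = Add(Mul(Add(-1, 1), Add(21, Add(-1, 1))), 2379) = Add(Mul(0, Add(21, 0)), 2379) = Add(Mul(0, 21), 2379) = Add(0, 2379) = 2379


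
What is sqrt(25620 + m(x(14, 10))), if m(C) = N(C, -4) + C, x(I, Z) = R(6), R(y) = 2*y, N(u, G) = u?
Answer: 2*sqrt(6411) ≈ 160.14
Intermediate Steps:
x(I, Z) = 12 (x(I, Z) = 2*6 = 12)
m(C) = 2*C (m(C) = C + C = 2*C)
sqrt(25620 + m(x(14, 10))) = sqrt(25620 + 2*12) = sqrt(25620 + 24) = sqrt(25644) = 2*sqrt(6411)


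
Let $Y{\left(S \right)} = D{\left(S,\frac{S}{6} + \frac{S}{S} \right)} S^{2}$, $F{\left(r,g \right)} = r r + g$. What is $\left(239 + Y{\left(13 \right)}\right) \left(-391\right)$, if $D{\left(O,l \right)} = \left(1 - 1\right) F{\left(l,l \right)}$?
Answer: $-93449$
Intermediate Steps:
$F{\left(r,g \right)} = g + r^{2}$ ($F{\left(r,g \right)} = r^{2} + g = g + r^{2}$)
$D{\left(O,l \right)} = 0$ ($D{\left(O,l \right)} = \left(1 - 1\right) \left(l + l^{2}\right) = 0 \left(l + l^{2}\right) = 0$)
$Y{\left(S \right)} = 0$ ($Y{\left(S \right)} = 0 S^{2} = 0$)
$\left(239 + Y{\left(13 \right)}\right) \left(-391\right) = \left(239 + 0\right) \left(-391\right) = 239 \left(-391\right) = -93449$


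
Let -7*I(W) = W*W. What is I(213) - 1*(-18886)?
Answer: 86833/7 ≈ 12405.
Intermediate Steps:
I(W) = -W**2/7 (I(W) = -W*W/7 = -W**2/7)
I(213) - 1*(-18886) = -1/7*213**2 - 1*(-18886) = -1/7*45369 + 18886 = -45369/7 + 18886 = 86833/7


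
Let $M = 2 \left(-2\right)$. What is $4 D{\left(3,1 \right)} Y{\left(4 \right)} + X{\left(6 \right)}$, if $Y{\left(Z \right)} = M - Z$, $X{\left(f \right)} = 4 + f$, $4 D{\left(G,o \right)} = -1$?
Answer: $18$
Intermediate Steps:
$M = -4$
$D{\left(G,o \right)} = - \frac{1}{4}$ ($D{\left(G,o \right)} = \frac{1}{4} \left(-1\right) = - \frac{1}{4}$)
$Y{\left(Z \right)} = -4 - Z$
$4 D{\left(3,1 \right)} Y{\left(4 \right)} + X{\left(6 \right)} = 4 \left(- \frac{1}{4}\right) \left(-4 - 4\right) + \left(4 + 6\right) = - (-4 - 4) + 10 = \left(-1\right) \left(-8\right) + 10 = 8 + 10 = 18$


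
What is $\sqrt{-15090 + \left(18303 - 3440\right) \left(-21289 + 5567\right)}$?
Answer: $2 i \sqrt{58422794} \approx 15287.0 i$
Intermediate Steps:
$\sqrt{-15090 + \left(18303 - 3440\right) \left(-21289 + 5567\right)} = \sqrt{-15090 + 14863 \left(-15722\right)} = \sqrt{-15090 - 233676086} = \sqrt{-233691176} = 2 i \sqrt{58422794}$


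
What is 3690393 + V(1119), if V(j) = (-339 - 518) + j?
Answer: 3690655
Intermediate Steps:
V(j) = -857 + j
3690393 + V(1119) = 3690393 + (-857 + 1119) = 3690393 + 262 = 3690655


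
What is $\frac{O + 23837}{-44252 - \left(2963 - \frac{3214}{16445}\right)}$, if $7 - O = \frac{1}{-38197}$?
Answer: $- \frac{14977600628705}{29657963667817} \approx -0.50501$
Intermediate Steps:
$O = \frac{267380}{38197}$ ($O = 7 - \frac{1}{-38197} = 7 - - \frac{1}{38197} = 7 + \frac{1}{38197} = \frac{267380}{38197} \approx 7.0$)
$\frac{O + 23837}{-44252 - \left(2963 - \frac{3214}{16445}\right)} = \frac{\frac{267380}{38197} + 23837}{-44252 - \left(2963 - \frac{3214}{16445}\right)} = \frac{910769269}{38197 \left(-44252 + \left(3214 \cdot \frac{1}{16445} - 2963\right)\right)} = \frac{910769269}{38197 \left(-44252 + \left(\frac{3214}{16445} - 2963\right)\right)} = \frac{910769269}{38197 \left(-44252 - \frac{48723321}{16445}\right)} = \frac{910769269}{38197 \left(- \frac{776447461}{16445}\right)} = \frac{910769269}{38197} \left(- \frac{16445}{776447461}\right) = - \frac{14977600628705}{29657963667817}$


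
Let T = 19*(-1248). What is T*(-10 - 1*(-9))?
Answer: 23712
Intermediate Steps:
T = -23712
T*(-10 - 1*(-9)) = -23712*(-10 - 1*(-9)) = -23712*(-10 + 9) = -23712*(-1) = 23712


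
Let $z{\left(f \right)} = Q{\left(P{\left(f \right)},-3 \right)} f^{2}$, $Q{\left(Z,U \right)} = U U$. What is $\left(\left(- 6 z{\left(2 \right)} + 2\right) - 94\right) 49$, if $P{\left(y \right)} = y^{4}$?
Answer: $-15092$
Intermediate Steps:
$Q{\left(Z,U \right)} = U^{2}$
$z{\left(f \right)} = 9 f^{2}$ ($z{\left(f \right)} = \left(-3\right)^{2} f^{2} = 9 f^{2}$)
$\left(\left(- 6 z{\left(2 \right)} + 2\right) - 94\right) 49 = \left(\left(- 6 \cdot 9 \cdot 2^{2} + 2\right) - 94\right) 49 = \left(\left(- 6 \cdot 9 \cdot 4 + 2\right) - 94\right) 49 = \left(\left(\left(-6\right) 36 + 2\right) - 94\right) 49 = \left(\left(-216 + 2\right) - 94\right) 49 = \left(-214 - 94\right) 49 = \left(-308\right) 49 = -15092$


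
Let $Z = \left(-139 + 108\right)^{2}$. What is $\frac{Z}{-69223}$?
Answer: $- \frac{31}{2233} \approx -0.013883$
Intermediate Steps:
$Z = 961$ ($Z = \left(-31\right)^{2} = 961$)
$\frac{Z}{-69223} = \frac{961}{-69223} = 961 \left(- \frac{1}{69223}\right) = - \frac{31}{2233}$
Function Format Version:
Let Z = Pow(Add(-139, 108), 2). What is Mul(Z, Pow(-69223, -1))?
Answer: Rational(-31, 2233) ≈ -0.013883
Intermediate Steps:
Z = 961 (Z = Pow(-31, 2) = 961)
Mul(Z, Pow(-69223, -1)) = Mul(961, Pow(-69223, -1)) = Mul(961, Rational(-1, 69223)) = Rational(-31, 2233)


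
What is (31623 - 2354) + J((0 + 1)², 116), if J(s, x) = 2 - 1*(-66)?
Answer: 29337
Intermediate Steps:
J(s, x) = 68 (J(s, x) = 2 + 66 = 68)
(31623 - 2354) + J((0 + 1)², 116) = (31623 - 2354) + 68 = 29269 + 68 = 29337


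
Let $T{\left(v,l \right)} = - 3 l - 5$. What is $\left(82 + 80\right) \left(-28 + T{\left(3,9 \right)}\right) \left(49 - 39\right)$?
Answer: $-97200$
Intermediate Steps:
$T{\left(v,l \right)} = -5 - 3 l$
$\left(82 + 80\right) \left(-28 + T{\left(3,9 \right)}\right) \left(49 - 39\right) = \left(82 + 80\right) \left(-28 - 32\right) \left(49 - 39\right) = 162 \left(-28 - 32\right) 10 = 162 \left(\left(-60\right) 10\right) = 162 \left(-600\right) = -97200$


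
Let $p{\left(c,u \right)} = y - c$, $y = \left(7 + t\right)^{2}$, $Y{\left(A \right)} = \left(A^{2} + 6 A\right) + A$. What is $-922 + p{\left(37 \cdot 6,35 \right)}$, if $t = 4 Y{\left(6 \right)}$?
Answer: $100617$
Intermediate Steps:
$Y{\left(A \right)} = A^{2} + 7 A$
$t = 312$ ($t = 4 \cdot 6 \left(7 + 6\right) = 4 \cdot 6 \cdot 13 = 4 \cdot 78 = 312$)
$y = 101761$ ($y = \left(7 + 312\right)^{2} = 319^{2} = 101761$)
$p{\left(c,u \right)} = 101761 - c$
$-922 + p{\left(37 \cdot 6,35 \right)} = -922 + \left(101761 - 37 \cdot 6\right) = -922 + \left(101761 - 222\right) = -922 + 101539 = 100617$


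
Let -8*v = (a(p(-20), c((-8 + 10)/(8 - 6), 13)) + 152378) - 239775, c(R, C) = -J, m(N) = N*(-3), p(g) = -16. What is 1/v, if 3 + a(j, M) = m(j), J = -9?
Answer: 1/10919 ≈ 9.1583e-5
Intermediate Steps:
m(N) = -3*N
c(R, C) = 9 (c(R, C) = -1*(-9) = 9)
a(j, M) = -3 - 3*j
v = 10919 (v = -(((-3 - 3*(-16)) + 152378) - 239775)/8 = -(((-3 + 48) + 152378) - 239775)/8 = -((45 + 152378) - 239775)/8 = -(152423 - 239775)/8 = -⅛*(-87352) = 10919)
1/v = 1/10919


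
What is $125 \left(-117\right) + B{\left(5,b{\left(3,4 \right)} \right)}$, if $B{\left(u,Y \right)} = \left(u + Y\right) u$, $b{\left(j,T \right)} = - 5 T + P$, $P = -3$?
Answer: $-14715$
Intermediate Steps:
$b{\left(j,T \right)} = -3 - 5 T$ ($b{\left(j,T \right)} = - 5 T - 3 = -3 - 5 T$)
$B{\left(u,Y \right)} = u \left(Y + u\right)$ ($B{\left(u,Y \right)} = \left(Y + u\right) u = u \left(Y + u\right)$)
$125 \left(-117\right) + B{\left(5,b{\left(3,4 \right)} \right)} = 125 \left(-117\right) + 5 \left(\left(-3 - 20\right) + 5\right) = -14625 + 5 \left(\left(-3 - 20\right) + 5\right) = -14625 + 5 \left(-23 + 5\right) = -14625 + 5 \left(-18\right) = -14625 - 90 = -14715$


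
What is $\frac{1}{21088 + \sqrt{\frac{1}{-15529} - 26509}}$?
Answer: $\frac{163737776}{3453108049419} - \frac{i \sqrt{6392641150598}}{6906216098838} \approx 4.7418 \cdot 10^{-5} - 3.661 \cdot 10^{-7} i$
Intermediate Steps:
$\frac{1}{21088 + \sqrt{\frac{1}{-15529} - 26509}} = \frac{1}{21088 + \sqrt{- \frac{1}{15529} - 26509}} = \frac{1}{21088 + \sqrt{- \frac{411658262}{15529}}} = \frac{1}{21088 + \frac{i \sqrt{6392641150598}}{15529}}$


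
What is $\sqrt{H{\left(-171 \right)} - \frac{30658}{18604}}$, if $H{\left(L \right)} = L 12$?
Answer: $\frac{i \sqrt{177696412966}}{9302} \approx 45.317 i$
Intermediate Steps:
$H{\left(L \right)} = 12 L$
$\sqrt{H{\left(-171 \right)} - \frac{30658}{18604}} = \sqrt{12 \left(-171\right) - \frac{30658}{18604}} = \sqrt{-2052 - \frac{15329}{9302}} = \sqrt{- \frac{19103033}{9302}} = \frac{i \sqrt{177696412966}}{9302}$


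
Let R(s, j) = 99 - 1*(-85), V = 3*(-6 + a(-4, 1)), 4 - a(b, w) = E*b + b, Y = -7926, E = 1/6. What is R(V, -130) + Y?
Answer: -7742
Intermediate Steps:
E = ⅙ ≈ 0.16667
a(b, w) = 4 - 7*b/6 (a(b, w) = 4 - (b/6 + b) = 4 - 7*b/6)
V = 8 (V = 3*(-6 + (4 - 7/6*(-4))) = 3*(-6 + (4 + 14/3)) = 3*(-6 + 26/3) = 3*(8/3) = 8)
R(s, j) = 184 (R(s, j) = 99 + 85 = 184)
R(V, -130) + Y = 184 - 7926 = -7742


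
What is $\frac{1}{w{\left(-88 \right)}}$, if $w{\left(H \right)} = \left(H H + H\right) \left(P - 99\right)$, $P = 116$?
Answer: $\frac{1}{130152} \approx 7.6833 \cdot 10^{-6}$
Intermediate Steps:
$w{\left(H \right)} = 17 H + 17 H^{2}$ ($w{\left(H \right)} = \left(H H + H\right) \left(116 - 99\right) = \left(H^{2} + H\right) 17 = \left(H + H^{2}\right) 17 = 17 H + 17 H^{2}$)
$\frac{1}{w{\left(-88 \right)}} = \frac{1}{17 \left(-88\right) \left(1 - 88\right)} = \frac{1}{17 \left(-88\right) \left(-87\right)} = \frac{1}{130152}$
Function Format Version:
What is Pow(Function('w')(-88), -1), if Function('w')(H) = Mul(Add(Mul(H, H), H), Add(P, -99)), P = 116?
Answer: Rational(1, 130152) ≈ 7.6833e-6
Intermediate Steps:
Function('w')(H) = Add(Mul(17, H), Mul(17, Pow(H, 2))) (Function('w')(H) = Mul(Add(Mul(H, H), H), Add(116, -99)) = Mul(Add(Pow(H, 2), H), 17) = Mul(Add(H, Pow(H, 2)), 17) = Add(Mul(17, H), Mul(17, Pow(H, 2))))
Pow(Function('w')(-88), -1) = Pow(Mul(17, -88, Add(1, -88)), -1) = Pow(Mul(17, -88, -87), -1) = Pow(130152, -1) = Rational(1, 130152)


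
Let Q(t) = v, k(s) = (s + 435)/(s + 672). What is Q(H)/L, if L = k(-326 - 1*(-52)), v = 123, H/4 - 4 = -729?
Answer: 48954/161 ≈ 304.06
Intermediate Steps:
H = -2900 (H = 16 + 4*(-729) = 16 - 2916 = -2900)
k(s) = (435 + s)/(672 + s)
Q(t) = 123
L = 161/398 (L = (435 + (-326 - 1*(-52)))/(672 + (-326 - 1*(-52))) = (435 + (-326 + 52))/(672 + (-326 + 52)) = (435 - 274)/(672 - 274) = 161/398 ≈ 0.40452)
Q(H)/L = 123/(161/398) = 123*(398/161) = 48954/161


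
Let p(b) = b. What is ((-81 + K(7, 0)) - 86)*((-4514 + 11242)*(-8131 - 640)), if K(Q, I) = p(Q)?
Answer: 9441806080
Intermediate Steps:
K(Q, I) = Q
((-81 + K(7, 0)) - 86)*((-4514 + 11242)*(-8131 - 640)) = ((-81 + 7) - 86)*((-4514 + 11242)*(-8131 - 640)) = (-74 - 86)*(6728*(-8771)) = -160*(-59011288) = 9441806080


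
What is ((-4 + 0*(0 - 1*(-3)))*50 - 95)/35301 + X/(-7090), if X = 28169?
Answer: -996485419/250284090 ≈ -3.9814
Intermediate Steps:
((-4 + 0*(0 - 1*(-3)))*50 - 95)/35301 + X/(-7090) = ((-4 + 0*(0 - 1*(-3)))*50 - 95)/35301 + 28169/(-7090) = ((-4 + 0*(0 + 3))*50 - 95)*(1/35301) + 28169*(-1/7090) = ((-4 + 0*3)*50 - 95)*(1/35301) - 28169/7090 = ((-4 + 0)*50 - 95)*(1/35301) - 28169/7090 = (-4*50 - 95)*(1/35301) - 28169/7090 = (-200 - 95)*(1/35301) - 28169/7090 = -295*1/35301 - 28169/7090 = -295/35301 - 28169/7090 = -996485419/250284090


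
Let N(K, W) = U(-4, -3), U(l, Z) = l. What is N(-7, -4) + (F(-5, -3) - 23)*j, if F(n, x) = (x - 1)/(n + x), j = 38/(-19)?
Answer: 41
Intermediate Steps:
N(K, W) = -4
j = -2 (j = 38*(-1/19) = -2)
F(n, x) = (-1 + x)/(n + x)
N(-7, -4) + (F(-5, -3) - 23)*j = -4 + ((-1 - 3)/(-5 - 3) - 23)*(-2) = -4 + (-4/(-8) - 23)*(-2) = -4 + (-1/8*(-4) - 23)*(-2) = -4 + (1/2 - 23)*(-2) = -4 - 45/2*(-2) = -4 + 45 = 41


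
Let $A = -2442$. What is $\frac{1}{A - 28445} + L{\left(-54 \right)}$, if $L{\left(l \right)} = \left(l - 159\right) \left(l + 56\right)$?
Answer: $- \frac{13157863}{30887} \approx -426.0$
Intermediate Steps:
$L{\left(l \right)} = \left(-159 + l\right) \left(56 + l\right)$
$\frac{1}{A - 28445} + L{\left(-54 \right)} = \frac{1}{-2442 - 28445} - \left(3342 - 2916\right) = \frac{1}{-30887} + \left(-8904 + 2916 + 5562\right) = - \frac{1}{30887} - 426 = - \frac{13157863}{30887}$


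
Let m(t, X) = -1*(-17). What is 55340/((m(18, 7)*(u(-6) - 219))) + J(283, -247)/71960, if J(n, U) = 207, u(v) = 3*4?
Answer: -3981537967/253227240 ≈ -15.723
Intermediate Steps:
m(t, X) = 17
u(v) = 12
55340/((m(18, 7)*(u(-6) - 219))) + J(283, -247)/71960 = 55340/((17*(12 - 219))) + 207/71960 = 55340/((17*(-207))) + 207*(1/71960) = 55340/(-3519) + 207/71960 = 55340*(-1/3519) + 207/71960 = -55340/3519 + 207/71960 = -3981537967/253227240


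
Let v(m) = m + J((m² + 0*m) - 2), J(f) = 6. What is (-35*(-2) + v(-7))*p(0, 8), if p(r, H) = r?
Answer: 0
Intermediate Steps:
v(m) = 6 + m (v(m) = m + 6 = 6 + m)
(-35*(-2) + v(-7))*p(0, 8) = (-35*(-2) + (6 - 7))*0 = (70 - 1)*0 = 69*0 = 0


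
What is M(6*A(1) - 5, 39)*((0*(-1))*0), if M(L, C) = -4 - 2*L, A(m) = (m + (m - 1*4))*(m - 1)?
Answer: 0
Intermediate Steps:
A(m) = (-1 + m)*(-4 + 2*m) (A(m) = (m + (m - 4))*(-1 + m) = (m + (-4 + m))*(-1 + m) = (-4 + 2*m)*(-1 + m) = (-1 + m)*(-4 + 2*m))
M(L, C) = -4 - 2*L
M(6*A(1) - 5, 39)*((0*(-1))*0) = (-4 - 2*(6*(4 - 6*1 + 2*1**2) - 5))*((0*(-1))*0) = (-4 - 2*(6*(4 - 6 + 2*1) - 5))*(0*0) = (-4 - 2*(6*(4 - 6 + 2) - 5))*0 = (-4 - 2*(6*0 - 5))*0 = (-4 - 2*(0 - 5))*0 = (-4 - 2*(-5))*0 = (-4 + 10)*0 = 6*0 = 0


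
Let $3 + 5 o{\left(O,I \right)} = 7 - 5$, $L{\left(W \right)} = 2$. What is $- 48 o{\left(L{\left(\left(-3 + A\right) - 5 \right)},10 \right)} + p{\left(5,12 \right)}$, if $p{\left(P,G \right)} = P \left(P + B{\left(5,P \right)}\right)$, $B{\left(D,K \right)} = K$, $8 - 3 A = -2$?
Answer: $\frac{298}{5} \approx 59.6$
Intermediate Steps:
$A = \frac{10}{3}$ ($A = \frac{8}{3} - - \frac{2}{3} = \frac{8}{3} + \frac{2}{3} = \frac{10}{3} \approx 3.3333$)
$o{\left(O,I \right)} = - \frac{1}{5}$ ($o{\left(O,I \right)} = - \frac{3}{5} + \frac{7 - 5}{5} = - \frac{3}{5} + \frac{1}{5} \cdot 2 = - \frac{3}{5} + \frac{2}{5} = - \frac{1}{5}$)
$p{\left(P,G \right)} = 2 P^{2}$ ($p{\left(P,G \right)} = P \left(P + P\right) = P 2 P = 2 P^{2}$)
$- 48 o{\left(L{\left(\left(-3 + A\right) - 5 \right)},10 \right)} + p{\left(5,12 \right)} = \left(-48\right) \left(- \frac{1}{5}\right) + 2 \cdot 5^{2} = \frac{48}{5} + 2 \cdot 25 = \frac{48}{5} + 50 = \frac{298}{5}$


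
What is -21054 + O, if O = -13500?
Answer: -34554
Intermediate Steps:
-21054 + O = -21054 - 13500 = -34554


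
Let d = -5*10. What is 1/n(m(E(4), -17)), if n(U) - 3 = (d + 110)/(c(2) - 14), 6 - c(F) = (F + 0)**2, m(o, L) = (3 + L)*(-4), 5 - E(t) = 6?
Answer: -1/2 ≈ -0.50000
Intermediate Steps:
E(t) = -1 (E(t) = 5 - 1*6 = 5 - 6 = -1)
m(o, L) = -12 - 4*L
d = -50
c(F) = 6 - F**2 (c(F) = 6 - (F + 0)**2 = 6 - F**2)
n(U) = -2 (n(U) = 3 + (-50 + 110)/((6 - 1*2**2) - 14) = 3 + 60/((6 - 1*4) - 14) = 3 + 60/((6 - 4) - 14) = 3 + 60/(2 - 14) = 3 + 60/(-12) = 3 + 60*(-1/12) = 3 - 5 = -2)
1/n(m(E(4), -17)) = 1/(-2) = -1/2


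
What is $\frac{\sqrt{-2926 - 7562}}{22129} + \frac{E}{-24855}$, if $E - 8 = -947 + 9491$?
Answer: $- \frac{8552}{24855} + \frac{2 i \sqrt{2622}}{22129} \approx -0.34408 + 0.0046279 i$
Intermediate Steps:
$E = 8552$ ($E = 8 + \left(-947 + 9491\right) = 8 + 8544 = 8552$)
$\frac{\sqrt{-2926 - 7562}}{22129} + \frac{E}{-24855} = \frac{\sqrt{-2926 - 7562}}{22129} + \frac{8552}{-24855} = \sqrt{-10488} \cdot \frac{1}{22129} + 8552 \left(- \frac{1}{24855}\right) = 2 i \sqrt{2622} \cdot \frac{1}{22129} - \frac{8552}{24855} = \frac{2 i \sqrt{2622}}{22129} - \frac{8552}{24855} = - \frac{8552}{24855} + \frac{2 i \sqrt{2622}}{22129}$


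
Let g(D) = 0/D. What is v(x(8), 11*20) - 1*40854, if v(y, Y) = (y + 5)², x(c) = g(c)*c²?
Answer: -40829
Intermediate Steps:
g(D) = 0
x(c) = 0 (x(c) = 0*c² = 0)
v(y, Y) = (5 + y)²
v(x(8), 11*20) - 1*40854 = (5 + 0)² - 1*40854 = 5² - 40854 = 25 - 40854 = -40829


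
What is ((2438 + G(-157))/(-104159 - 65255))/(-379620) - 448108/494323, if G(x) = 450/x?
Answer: -3133383267042223/3456540569260170 ≈ -0.90651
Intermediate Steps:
((2438 + G(-157))/(-104159 - 65255))/(-379620) - 448108/494323 = ((2438 + 450/(-157))/(-104159 - 65255))/(-379620) - 448108/494323 = ((2438 + 450*(-1/157))/(-169414))*(-1/379620) - 448108*1/494323 = ((2438 - 450/157)*(-1/169414))*(-1/379620) - 448108/494323 = ((382316/157)*(-1/169414))*(-1/379620) - 448108/494323 = -191158/13298999*(-1/379620) - 448108/494323 = 95579/2524283000190 - 448108/494323 = -3133383267042223/3456540569260170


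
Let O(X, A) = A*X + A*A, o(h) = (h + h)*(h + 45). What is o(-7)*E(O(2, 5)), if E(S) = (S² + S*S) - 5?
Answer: -1300740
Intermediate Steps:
o(h) = 2*h*(45 + h) (o(h) = (2*h)*(45 + h) = 2*h*(45 + h))
O(X, A) = A² + A*X (O(X, A) = A*X + A² = A² + A*X)
E(S) = -5 + 2*S² (E(S) = (S² + S²) - 5 = 2*S² - 5 = -5 + 2*S²)
o(-7)*E(O(2, 5)) = (2*(-7)*(45 - 7))*(-5 + 2*(5*(5 + 2))²) = (2*(-7)*38)*(-5 + 2*(5*7)²) = -532*(-5 + 2*35²) = -532*(-5 + 2*1225) = -532*(-5 + 2450) = -532*2445 = -1300740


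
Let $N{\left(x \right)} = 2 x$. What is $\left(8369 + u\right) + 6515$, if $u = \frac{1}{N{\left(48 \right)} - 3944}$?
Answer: $\frac{57273631}{3848} \approx 14884.0$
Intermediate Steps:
$u = - \frac{1}{3848}$ ($u = \frac{1}{2 \cdot 48 - 3944} = \frac{1}{96 - 3944} = \frac{1}{-3848} = - \frac{1}{3848} \approx -0.00025988$)
$\left(8369 + u\right) + 6515 = \left(8369 - \frac{1}{3848}\right) + 6515 = \frac{32203911}{3848} + 6515 = \frac{57273631}{3848}$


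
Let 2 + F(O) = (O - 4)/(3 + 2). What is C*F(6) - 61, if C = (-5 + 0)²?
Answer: -101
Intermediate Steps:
F(O) = -14/5 + O/5 (F(O) = -2 + (O - 4)/(3 + 2) = -2 + (-4 + O)/5 = -2 + (-4 + O)*(⅕) = -2 + (-⅘ + O/5) = -14/5 + O/5)
C = 25 (C = (-5)² = 25)
C*F(6) - 61 = 25*(-14/5 + (⅕)*6) - 61 = 25*(-14/5 + 6/5) - 61 = 25*(-8/5) - 61 = -40 - 61 = -101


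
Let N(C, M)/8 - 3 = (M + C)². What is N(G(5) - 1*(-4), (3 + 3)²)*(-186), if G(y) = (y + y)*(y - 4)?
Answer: -3724464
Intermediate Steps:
G(y) = 2*y*(-4 + y) (G(y) = (2*y)*(-4 + y) = 2*y*(-4 + y))
N(C, M) = 24 + 8*(C + M)² (N(C, M) = 24 + 8*(M + C)² = 24 + 8*(C + M)²)
N(G(5) - 1*(-4), (3 + 3)²)*(-186) = (24 + 8*((2*5*(-4 + 5) - 1*(-4)) + (3 + 3)²)²)*(-186) = (24 + 8*((2*5*1 + 4) + 6²)²)*(-186) = (24 + 8*((10 + 4) + 36)²)*(-186) = (24 + 8*(14 + 36)²)*(-186) = (24 + 8*50²)*(-186) = (24 + 8*2500)*(-186) = (24 + 20000)*(-186) = 20024*(-186) = -3724464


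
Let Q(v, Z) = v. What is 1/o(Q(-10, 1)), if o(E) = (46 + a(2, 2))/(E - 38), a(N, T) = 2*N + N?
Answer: -12/13 ≈ -0.92308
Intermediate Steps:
a(N, T) = 3*N
o(E) = 52/(-38 + E) (o(E) = (46 + 3*2)/(E - 38) = (46 + 6)/(-38 + E) = 52/(-38 + E))
1/o(Q(-10, 1)) = 1/(52/(-38 - 10)) = 1/(52/(-48)) = 1/(52*(-1/48)) = 1/(-13/12) = -12/13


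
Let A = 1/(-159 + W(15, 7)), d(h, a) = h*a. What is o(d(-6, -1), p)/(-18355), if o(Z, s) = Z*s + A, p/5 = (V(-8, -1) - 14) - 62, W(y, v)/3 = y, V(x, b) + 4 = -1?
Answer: 277021/2092470 ≈ 0.13239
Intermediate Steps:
d(h, a) = a*h
V(x, b) = -5 (V(x, b) = -4 - 1 = -5)
W(y, v) = 3*y
A = -1/114 (A = 1/(-159 + 3*15) = 1/(-159 + 45) = 1/(-114) = -1/114 ≈ -0.0087719)
p = -405 (p = 5*((-5 - 14) - 62) = 5*(-19 - 62) = 5*(-81) = -405)
o(Z, s) = -1/114 + Z*s (o(Z, s) = Z*s - 1/114 = -1/114 + Z*s)
o(d(-6, -1), p)/(-18355) = (-1/114 - 1*(-6)*(-405))/(-18355) = (-1/114 + 6*(-405))*(-1/18355) = (-1/114 - 2430)*(-1/18355) = -277021/114*(-1/18355) = 277021/2092470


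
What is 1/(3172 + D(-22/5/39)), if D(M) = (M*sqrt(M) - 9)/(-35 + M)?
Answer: 29000369937435/91996606718791243 - 150634*I*sqrt(4290)/91996606718791243 ≈ 0.00031523 - 1.0725e-10*I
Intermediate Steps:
D(M) = (-9 + M**(3/2))/(-35 + M) (D(M) = (M**(3/2) - 9)/(-35 + M) = (-9 + M**(3/2))/(-35 + M))
1/(3172 + D(-22/5/39)) = 1/(3172 + (-9 + (-22/5/39)**(3/2))/(-35 - 22/5/39)) = 1/(3172 + (-9 + (-22*1/5*(1/39))**(3/2))/(-35 - 22*1/5*(1/39))) = 1/(3172 + (-9 + (-22/5*1/39)**(3/2))/(-35 - 22/5*1/39)) = 1/(3172 + (-9 + (-22/195)**(3/2))/(-35 - 22/195)) = 1/(3172 + (-9 - 22*I*sqrt(4290)/38025)/(-6847/195)) = 1/(3172 - 195*(-9 - 22*I*sqrt(4290)/38025)/6847) = 1/(3172 + (1755/6847 + 22*I*sqrt(4290)/1335165)) = 1/(21720439/6847 + 22*I*sqrt(4290)/1335165)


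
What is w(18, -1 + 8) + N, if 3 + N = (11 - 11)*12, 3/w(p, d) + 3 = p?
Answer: -14/5 ≈ -2.8000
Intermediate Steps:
w(p, d) = 3/(-3 + p)
N = -3 (N = -3 + (11 - 11)*12 = -3 + 0*12 = -3 + 0 = -3)
w(18, -1 + 8) + N = 3/(-3 + 18) - 3 = 3/15 - 3 = 3*(1/15) - 3 = ⅕ - 3 = -14/5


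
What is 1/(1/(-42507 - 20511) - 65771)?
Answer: -63018/4144756879 ≈ -1.5204e-5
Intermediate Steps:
1/(1/(-42507 - 20511) - 65771) = 1/(1/(-63018) - 65771) = 1/(-1/63018 - 65771) = 1/(-4144756879/63018) = -63018/4144756879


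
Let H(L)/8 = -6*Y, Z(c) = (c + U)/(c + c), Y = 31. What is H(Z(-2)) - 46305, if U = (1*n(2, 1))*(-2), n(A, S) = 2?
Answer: -47793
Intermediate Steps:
U = -4 (U = (1*2)*(-2) = 2*(-2) = -4)
Z(c) = (-4 + c)/(2*c) (Z(c) = (c - 4)/(c + c) = (-4 + c)/((2*c)) = (-4 + c)*(1/(2*c)) = (-4 + c)/(2*c))
H(L) = -1488 (H(L) = 8*(-6*31) = 8*(-186) = -1488)
H(Z(-2)) - 46305 = -1488 - 46305 = -47793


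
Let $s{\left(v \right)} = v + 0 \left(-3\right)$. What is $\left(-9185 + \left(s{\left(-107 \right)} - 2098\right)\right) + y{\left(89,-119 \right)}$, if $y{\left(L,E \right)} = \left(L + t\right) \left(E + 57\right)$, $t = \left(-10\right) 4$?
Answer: $-14428$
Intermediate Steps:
$s{\left(v \right)} = v$ ($s{\left(v \right)} = v + 0 = v$)
$t = -40$
$y{\left(L,E \right)} = \left(-40 + L\right) \left(57 + E\right)$ ($y{\left(L,E \right)} = \left(L - 40\right) \left(E + 57\right) = \left(-40 + L\right) \left(57 + E\right)$)
$\left(-9185 + \left(s{\left(-107 \right)} - 2098\right)\right) + y{\left(89,-119 \right)} = \left(-9185 - 2205\right) - 3038 = -11390 - 3038 = -14428$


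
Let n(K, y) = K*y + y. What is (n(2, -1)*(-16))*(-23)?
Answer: -1104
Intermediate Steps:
n(K, y) = y + K*y
(n(2, -1)*(-16))*(-23) = (-(1 + 2)*(-16))*(-23) = (-1*3*(-16))*(-23) = -3*(-16)*(-23) = 48*(-23) = -1104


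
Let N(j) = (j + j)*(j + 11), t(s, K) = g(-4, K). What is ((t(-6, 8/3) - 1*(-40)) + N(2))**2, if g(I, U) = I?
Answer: 7744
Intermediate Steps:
t(s, K) = -4
N(j) = 2*j*(11 + j) (N(j) = (2*j)*(11 + j) = 2*j*(11 + j))
((t(-6, 8/3) - 1*(-40)) + N(2))**2 = ((-4 - 1*(-40)) + 2*2*(11 + 2))**2 = ((-4 + 40) + 2*2*13)**2 = (36 + 52)**2 = 88**2 = 7744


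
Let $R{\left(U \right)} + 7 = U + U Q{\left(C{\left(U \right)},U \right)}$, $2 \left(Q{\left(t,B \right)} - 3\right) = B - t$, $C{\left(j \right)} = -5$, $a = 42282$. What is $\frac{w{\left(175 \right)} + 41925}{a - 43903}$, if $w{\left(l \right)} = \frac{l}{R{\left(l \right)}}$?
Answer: $- \frac{98481850}{3807729} \approx -25.864$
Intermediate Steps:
$Q{\left(t,B \right)} = 3 + \frac{B}{2} - \frac{t}{2}$ ($Q{\left(t,B \right)} = 3 + \frac{B - t}{2} = 3 + \left(\frac{B}{2} - \frac{t}{2}\right) = 3 + \frac{B}{2} - \frac{t}{2}$)
$R{\left(U \right)} = -7 + U + U \left(\frac{11}{2} + \frac{U}{2}\right)$ ($R{\left(U \right)} = -7 + \left(U + U \left(3 + \frac{U}{2} - - \frac{5}{2}\right)\right) = -7 + \left(U + U \left(3 + \frac{U}{2} + \frac{5}{2}\right)\right) = -7 + \left(U + U \left(\frac{11}{2} + \frac{U}{2}\right)\right) = -7 + U + U \left(\frac{11}{2} + \frac{U}{2}\right)$)
$w{\left(l \right)} = \frac{l}{-7 + \frac{l^{2}}{2} + \frac{13 l}{2}}$
$\frac{w{\left(175 \right)} + 41925}{a - 43903} = \frac{2 \cdot 175 \frac{1}{-14 + 175^{2} + 13 \cdot 175} + 41925}{42282 - 43903} = \frac{2 \cdot 175 \frac{1}{-14 + 30625 + 2275} + 41925}{-1621} = \left(2 \cdot 175 \cdot \frac{1}{32886} + 41925\right) \left(- \frac{1}{1621}\right) = \left(\frac{25}{2349} + 41925\right) \left(- \frac{1}{1621}\right) = \frac{98481850}{2349} \left(- \frac{1}{1621}\right) = - \frac{98481850}{3807729}$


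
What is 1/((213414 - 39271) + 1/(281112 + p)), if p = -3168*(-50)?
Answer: 439512/76537938217 ≈ 5.7424e-6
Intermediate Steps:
p = 158400
1/((213414 - 39271) + 1/(281112 + p)) = 1/((213414 - 39271) + 1/(281112 + 158400)) = 1/(174143 + 1/439512) = 1/(76537938217/439512) = 439512/76537938217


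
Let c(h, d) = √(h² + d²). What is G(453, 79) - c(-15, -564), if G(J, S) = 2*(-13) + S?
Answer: 53 - 3*√35369 ≈ -511.20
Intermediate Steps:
G(J, S) = -26 + S
c(h, d) = √(d² + h²)
G(453, 79) - c(-15, -564) = (-26 + 79) - √((-564)² + (-15)²) = 53 - √(318096 + 225) = 53 - √318321 = 53 - 3*√35369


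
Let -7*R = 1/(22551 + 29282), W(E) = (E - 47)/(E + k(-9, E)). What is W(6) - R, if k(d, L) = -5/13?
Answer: -193388850/26486663 ≈ -7.3014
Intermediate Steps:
k(d, L) = -5/13 (k(d, L) = -5*1/13 = -5/13)
W(E) = (-47 + E)/(-5/13 + E) (W(E) = (E - 47)/(E - 5/13) = (-47 + E)/(-5/13 + E))
R = -1/362831 (R = -1/(7*(22551 + 29282)) = -⅐/51833 = -⅐*1/51833 = -1/362831 ≈ -2.7561e-6)
W(6) - R = 13*(-47 + 6)/(-5 + 13*6) - 1*(-1/362831) = 13*(-41)/(-5 + 78) + 1/362831 = 13*(-41)/73 + 1/362831 = 13*(1/73)*(-41) + 1/362831 = -533/73 + 1/362831 = -193388850/26486663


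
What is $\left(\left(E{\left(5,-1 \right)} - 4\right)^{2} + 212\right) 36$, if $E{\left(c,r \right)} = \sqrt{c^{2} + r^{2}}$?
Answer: $9144 - 288 \sqrt{26} \approx 7675.5$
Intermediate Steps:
$\left(\left(E{\left(5,-1 \right)} - 4\right)^{2} + 212\right) 36 = \left(\left(\sqrt{5^{2} + \left(-1\right)^{2}} - 4\right)^{2} + 212\right) 36 = \left(\left(\sqrt{25 + 1} - 4\right)^{2} + 212\right) 36 = \left(\left(\sqrt{26} - 4\right)^{2} + 212\right) 36 = \left(\left(-4 + \sqrt{26}\right)^{2} + 212\right) 36 = \left(212 + \left(-4 + \sqrt{26}\right)^{2}\right) 36 = 7632 + 36 \left(-4 + \sqrt{26}\right)^{2}$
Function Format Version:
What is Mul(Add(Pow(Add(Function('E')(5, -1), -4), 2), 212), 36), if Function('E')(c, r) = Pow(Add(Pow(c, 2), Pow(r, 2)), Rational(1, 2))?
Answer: Add(9144, Mul(-288, Pow(26, Rational(1, 2)))) ≈ 7675.5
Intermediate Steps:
Mul(Add(Pow(Add(Function('E')(5, -1), -4), 2), 212), 36) = Mul(Add(Pow(Add(Pow(Add(Pow(5, 2), Pow(-1, 2)), Rational(1, 2)), -4), 2), 212), 36) = Mul(Add(Pow(Add(Pow(Add(25, 1), Rational(1, 2)), -4), 2), 212), 36) = Mul(Add(Pow(Add(Pow(26, Rational(1, 2)), -4), 2), 212), 36) = Mul(Add(Pow(Add(-4, Pow(26, Rational(1, 2))), 2), 212), 36) = Mul(Add(212, Pow(Add(-4, Pow(26, Rational(1, 2))), 2)), 36) = Add(7632, Mul(36, Pow(Add(-4, Pow(26, Rational(1, 2))), 2)))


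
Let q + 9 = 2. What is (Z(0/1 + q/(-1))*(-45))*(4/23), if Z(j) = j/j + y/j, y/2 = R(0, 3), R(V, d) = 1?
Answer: -1620/161 ≈ -10.062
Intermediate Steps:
q = -7 (q = -9 + 2 = -7)
y = 2 (y = 2*1 = 2)
Z(j) = 1 + 2/j (Z(j) = j/j + 2/j = 1 + 2/j)
(Z(0/1 + q/(-1))*(-45))*(4/23) = (((2 + (0/1 - 7/(-1)))/(0/1 - 7/(-1)))*(-45))*(4/23) = (((2 + (0*1 - 7*(-1)))/(0*1 - 7*(-1)))*(-45))*(4*(1/23)) = (((2 + (0 + 7))/(0 + 7))*(-45))*(4/23) = (((2 + 7)/7)*(-45))*(4/23) = (((⅐)*9)*(-45))*(4/23) = ((9/7)*(-45))*(4/23) = -405/7*4/23 = -1620/161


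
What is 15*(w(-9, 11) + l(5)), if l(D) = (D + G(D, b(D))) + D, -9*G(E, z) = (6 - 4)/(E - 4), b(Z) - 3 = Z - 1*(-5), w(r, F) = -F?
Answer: -55/3 ≈ -18.333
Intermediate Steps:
b(Z) = 8 + Z (b(Z) = 3 + (Z - 1*(-5)) = 3 + (Z + 5) = 3 + (5 + Z) = 8 + Z)
G(E, z) = -2/(9*(-4 + E)) (G(E, z) = -(6 - 4)/(9*(E - 4)) = -2/(9*(-4 + E)))
l(D) = -2/(-36 + 9*D) + 2*D (l(D) = (D - 2/(-36 + 9*D)) + D = -2/(-36 + 9*D) + 2*D)
15*(w(-9, 11) + l(5)) = 15*(-1*11 + 2*(-1 + 9*5*(-4 + 5))/(9*(-4 + 5))) = 15*(-11 + (2/9)*(-1 + 9*5*1)/1) = 15*(-11 + (2/9)*1*(-1 + 45)) = 15*(-11 + (2/9)*1*44) = 15*(-11 + 88/9) = 15*(-11/9) = -55/3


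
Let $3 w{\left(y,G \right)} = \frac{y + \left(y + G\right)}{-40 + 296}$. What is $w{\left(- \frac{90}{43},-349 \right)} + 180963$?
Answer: $\frac{5976106925}{33024} \approx 1.8096 \cdot 10^{5}$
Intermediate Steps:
$w{\left(y,G \right)} = \frac{y}{384} + \frac{G}{768}$ ($w{\left(y,G \right)} = \frac{\left(y + \left(y + G\right)\right) \frac{1}{-40 + 296}}{3} = \frac{\left(y + \left(G + y\right)\right) \frac{1}{256}}{3} = \frac{\left(G + 2 y\right) \frac{1}{256}}{3} = \frac{\frac{y}{128} + \frac{G}{256}}{3} = \frac{y}{384} + \frac{G}{768}$)
$w{\left(- \frac{90}{43},-349 \right)} + 180963 = \left(\frac{\left(-90\right) \frac{1}{43}}{384} + \frac{1}{768} \left(-349\right)\right) + 180963 = \left(\frac{\left(-90\right) \frac{1}{43}}{384} - \frac{349}{768}\right) + 180963 = \left(\frac{1}{384} \left(- \frac{90}{43}\right) - \frac{349}{768}\right) + 180963 = \left(- \frac{15}{2752} - \frac{349}{768}\right) + 180963 = - \frac{15187}{33024} + 180963 = \frac{5976106925}{33024}$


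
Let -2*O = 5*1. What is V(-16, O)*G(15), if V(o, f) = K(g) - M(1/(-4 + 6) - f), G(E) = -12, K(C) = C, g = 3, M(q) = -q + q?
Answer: -36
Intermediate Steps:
M(q) = 0
O = -5/2 ≈ -2.5000
V(o, f) = 3 (V(o, f) = 3 - 1*0 = 3 + 0 = 3)
V(-16, O)*G(15) = 3*(-12) = -36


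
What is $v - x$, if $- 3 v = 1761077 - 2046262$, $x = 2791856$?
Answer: $- \frac{8090383}{3} \approx -2.6968 \cdot 10^{6}$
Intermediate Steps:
$v = \frac{285185}{3}$ ($v = - \frac{1761077 - 2046262}{3} = \left(- \frac{1}{3}\right) \left(-285185\right) = \frac{285185}{3} \approx 95062.0$)
$v - x = \frac{285185}{3} - 2791856 = - \frac{8090383}{3}$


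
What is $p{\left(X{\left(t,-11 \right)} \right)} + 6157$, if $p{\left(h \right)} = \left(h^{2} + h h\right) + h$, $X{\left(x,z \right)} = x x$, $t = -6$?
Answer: $8785$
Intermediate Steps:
$X{\left(x,z \right)} = x^{2}$
$p{\left(h \right)} = h + 2 h^{2}$ ($p{\left(h \right)} = \left(h^{2} + h^{2}\right) + h = 2 h^{2} + h = h + 2 h^{2}$)
$p{\left(X{\left(t,-11 \right)} \right)} + 6157 = \left(-6\right)^{2} \left(1 + 2 \left(-6\right)^{2}\right) + 6157 = 36 \left(1 + 2 \cdot 36\right) + 6157 = 36 \left(1 + 72\right) + 6157 = 36 \cdot 73 + 6157 = 2628 + 6157 = 8785$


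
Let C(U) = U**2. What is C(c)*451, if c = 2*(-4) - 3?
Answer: 54571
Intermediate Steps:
c = -11 (c = -8 - 3 = -11)
C(c)*451 = (-11)**2*451 = 121*451 = 54571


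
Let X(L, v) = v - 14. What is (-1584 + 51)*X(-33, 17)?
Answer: -4599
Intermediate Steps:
X(L, v) = -14 + v
(-1584 + 51)*X(-33, 17) = (-1584 + 51)*(-14 + 17) = -1533*3 = -4599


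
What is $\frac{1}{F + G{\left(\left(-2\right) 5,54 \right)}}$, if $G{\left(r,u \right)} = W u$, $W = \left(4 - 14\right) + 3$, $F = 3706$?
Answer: $\frac{1}{3328} \approx 0.00030048$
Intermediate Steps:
$W = -7$ ($W = -10 + 3 = -7$)
$G{\left(r,u \right)} = - 7 u$
$\frac{1}{F + G{\left(\left(-2\right) 5,54 \right)}} = \frac{1}{3706 - 378} = \frac{1}{3328}$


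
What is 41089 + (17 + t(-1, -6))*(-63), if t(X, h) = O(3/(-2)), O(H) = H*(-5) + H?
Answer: 39640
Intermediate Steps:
O(H) = -4*H (O(H) = -5*H + H = -4*H)
t(X, h) = 6 (t(X, h) = -12/(-2) = -12*(-1)/2 = -4*(-3/2) = 6)
41089 + (17 + t(-1, -6))*(-63) = 41089 + (17 + 6)*(-63) = 41089 + 23*(-63) = 41089 - 1449 = 39640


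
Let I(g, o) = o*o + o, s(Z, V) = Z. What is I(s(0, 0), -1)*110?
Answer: 0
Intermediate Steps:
I(g, o) = o + o**2 (I(g, o) = o**2 + o = o + o**2)
I(s(0, 0), -1)*110 = -(1 - 1)*110 = -1*0*110 = 0*110 = 0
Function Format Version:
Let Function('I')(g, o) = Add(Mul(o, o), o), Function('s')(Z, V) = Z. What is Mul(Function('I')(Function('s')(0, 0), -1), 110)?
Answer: 0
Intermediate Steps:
Function('I')(g, o) = Add(o, Pow(o, 2)) (Function('I')(g, o) = Add(Pow(o, 2), o) = Add(o, Pow(o, 2)))
Mul(Function('I')(Function('s')(0, 0), -1), 110) = Mul(Mul(-1, Add(1, -1)), 110) = Mul(Mul(-1, 0), 110) = Mul(0, 110) = 0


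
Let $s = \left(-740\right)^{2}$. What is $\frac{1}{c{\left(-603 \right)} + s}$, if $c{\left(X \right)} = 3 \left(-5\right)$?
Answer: $\frac{1}{547585} \approx 1.8262 \cdot 10^{-6}$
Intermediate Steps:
$s = 547600$
$c{\left(X \right)} = -15$
$\frac{1}{c{\left(-603 \right)} + s} = \frac{1}{-15 + 547600} = \frac{1}{547585}$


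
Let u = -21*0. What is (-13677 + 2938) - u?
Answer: -10739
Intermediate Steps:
u = 0
(-13677 + 2938) - u = (-13677 + 2938) - 1*0 = -10739 + 0 = -10739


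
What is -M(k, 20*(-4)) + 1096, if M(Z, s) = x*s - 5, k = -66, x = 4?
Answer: 1421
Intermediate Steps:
M(Z, s) = -5 + 4*s (M(Z, s) = 4*s - 5 = -5 + 4*s)
-M(k, 20*(-4)) + 1096 = -(-5 + 4*(20*(-4))) + 1096 = -(-5 + 4*(-80)) + 1096 = -(-5 - 320) + 1096 = -1*(-325) + 1096 = 325 + 1096 = 1421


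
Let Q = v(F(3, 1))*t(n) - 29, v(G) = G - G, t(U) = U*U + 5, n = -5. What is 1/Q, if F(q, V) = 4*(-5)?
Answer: -1/29 ≈ -0.034483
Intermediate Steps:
F(q, V) = -20
t(U) = 5 + U² (t(U) = U² + 5 = 5 + U²)
v(G) = 0
Q = -29 (Q = 0*(5 + (-5)²) - 29 = 0*(5 + 25) - 29 = 0*30 - 29 = 0 - 29 = -29)
1/Q = 1/(-29) = -1/29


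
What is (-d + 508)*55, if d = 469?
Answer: 2145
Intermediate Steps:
(-d + 508)*55 = (-1*469 + 508)*55 = (-469 + 508)*55 = 39*55 = 2145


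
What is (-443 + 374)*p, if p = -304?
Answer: 20976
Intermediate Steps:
(-443 + 374)*p = (-443 + 374)*(-304) = -69*(-304) = 20976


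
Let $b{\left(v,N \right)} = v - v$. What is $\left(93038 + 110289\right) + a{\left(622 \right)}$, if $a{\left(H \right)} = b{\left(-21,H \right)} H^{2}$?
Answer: $203327$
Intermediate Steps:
$b{\left(v,N \right)} = 0$
$a{\left(H \right)} = 0$ ($a{\left(H \right)} = 0 H^{2} = 0$)
$\left(93038 + 110289\right) + a{\left(622 \right)} = \left(93038 + 110289\right) + 0 = 203327 + 0 = 203327$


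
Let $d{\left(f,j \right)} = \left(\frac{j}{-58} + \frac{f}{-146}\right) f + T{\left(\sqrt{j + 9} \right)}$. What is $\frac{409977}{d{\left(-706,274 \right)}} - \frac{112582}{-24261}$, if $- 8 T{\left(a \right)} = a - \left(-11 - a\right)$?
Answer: $- \frac{76084044298946565022}{14833546223538099} + \frac{9799410192816 \sqrt{283}}{611415284759} \approx -4859.6$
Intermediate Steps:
$T{\left(a \right)} = - \frac{11}{8} - \frac{a}{4}$ ($T{\left(a \right)} = - \frac{a - \left(-11 - a\right)}{8} = - \frac{a + \left(11 + a\right)}{8} = - \frac{11 + 2 a}{8} = - \frac{11}{8} - \frac{a}{4}$)
$d{\left(f,j \right)} = - \frac{11}{8} - \frac{\sqrt{9 + j}}{4} + f \left(- \frac{j}{58} - \frac{f}{146}\right)$ ($d{\left(f,j \right)} = \left(\frac{j}{-58} + \frac{f}{-146}\right) f - \left(\frac{11}{8} + \frac{\sqrt{j + 9}}{4}\right) = \left(j \left(- \frac{1}{58}\right) + f \left(- \frac{1}{146}\right)\right) f - \left(\frac{11}{8} + \frac{\sqrt{9 + j}}{4}\right) = \left(- \frac{j}{58} - \frac{f}{146}\right) f - \left(\frac{11}{8} + \frac{\sqrt{9 + j}}{4}\right) = f \left(- \frac{j}{58} - \frac{f}{146}\right) - \left(\frac{11}{8} + \frac{\sqrt{9 + j}}{4}\right) = - \frac{11}{8} - \frac{\sqrt{9 + j}}{4} + f \left(- \frac{j}{58} - \frac{f}{146}\right)$)
$\frac{409977}{d{\left(-706,274 \right)}} - \frac{112582}{-24261} = \frac{409977}{- \frac{11}{8} - \frac{\sqrt{9 + 274}}{4} - \frac{\left(-706\right)^{2}}{146} - \left(- \frac{353}{29}\right) 274} - \frac{112582}{-24261} = \frac{409977}{- \frac{11}{8} - \frac{\sqrt{283}}{4} - \frac{249218}{73} + \frac{96722}{29}} - - \frac{112582}{24261} = \frac{409977}{- \frac{11}{8} - \frac{\sqrt{283}}{4} - \frac{249218}{73} + \frac{96722}{29}} + \frac{112582}{24261} = \frac{409977}{- \frac{1356215}{16936} - \frac{\sqrt{283}}{4}} + \frac{112582}{24261} = \frac{112582}{24261} + \frac{409977}{- \frac{1356215}{16936} - \frac{\sqrt{283}}{4}}$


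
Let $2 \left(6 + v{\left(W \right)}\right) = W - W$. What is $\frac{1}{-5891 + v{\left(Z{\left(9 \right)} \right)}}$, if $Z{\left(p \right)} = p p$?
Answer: $- \frac{1}{5897} \approx -0.00016958$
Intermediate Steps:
$Z{\left(p \right)} = p^{2}$
$v{\left(W \right)} = -6$ ($v{\left(W \right)} = -6 + \frac{W - W}{2} = -6 + \frac{1}{2} \cdot 0 = -6 + 0 = -6$)
$\frac{1}{-5891 + v{\left(Z{\left(9 \right)} \right)}} = \frac{1}{-5891 - 6} = \frac{1}{-5897} = - \frac{1}{5897}$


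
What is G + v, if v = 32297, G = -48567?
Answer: -16270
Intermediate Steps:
G + v = -48567 + 32297 = -16270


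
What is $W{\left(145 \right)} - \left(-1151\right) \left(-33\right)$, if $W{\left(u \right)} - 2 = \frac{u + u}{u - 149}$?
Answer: $- \frac{76107}{2} \approx -38054.0$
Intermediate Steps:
$W{\left(u \right)} = 2 + \frac{2 u}{-149 + u}$ ($W{\left(u \right)} = 2 + \frac{u + u}{u - 149} = 2 + \frac{2 u}{-149 + u}$)
$W{\left(145 \right)} - \left(-1151\right) \left(-33\right) = \frac{2 \left(-149 + 2 \cdot 145\right)}{-149 + 145} - \left(-1151\right) \left(-33\right) = \frac{2 \left(-149 + 290\right)}{-4} - 37983 = 2 \left(- \frac{1}{4}\right) 141 - 37983 = - \frac{141}{2} - 37983 = - \frac{76107}{2}$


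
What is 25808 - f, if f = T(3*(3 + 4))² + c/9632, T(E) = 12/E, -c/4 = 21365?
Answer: 435163699/16856 ≈ 25817.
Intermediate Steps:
c = -85460 (c = -4*21365 = -85460)
f = -144051/16856 (f = (12/((3*(3 + 4))))² - 85460/9632 = (12/((3*7)))² - 85460*1/9632 = (12/21)² - 21365/2408 = (12*(1/21))² - 21365/2408 = (4/7)² - 21365/2408 = 16/49 - 21365/2408 = -144051/16856 ≈ -8.5460)
25808 - f = 25808 - 1*(-144051/16856) = 25808 + 144051/16856 = 435163699/16856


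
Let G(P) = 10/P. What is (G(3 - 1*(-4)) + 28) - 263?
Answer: -1635/7 ≈ -233.57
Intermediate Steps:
(G(3 - 1*(-4)) + 28) - 263 = (10/(3 - 1*(-4)) + 28) - 263 = (10/(3 + 4) + 28) - 263 = (10/7 + 28) - 263 = 206/7 - 263 = -1635/7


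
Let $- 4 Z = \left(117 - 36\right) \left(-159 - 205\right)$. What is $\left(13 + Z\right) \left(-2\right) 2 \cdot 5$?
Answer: $-147680$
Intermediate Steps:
$Z = 7371$ ($Z = - \frac{\left(117 - 36\right) \left(-159 - 205\right)}{4} = - \frac{81 \left(-364\right)}{4} = \left(- \frac{1}{4}\right) \left(-29484\right) = 7371$)
$\left(13 + Z\right) \left(-2\right) 2 \cdot 5 = \left(13 + 7371\right) \left(-2\right) 2 \cdot 5 = 7384 \left(\left(-4\right) 5\right) = 7384 \left(-20\right) = -147680$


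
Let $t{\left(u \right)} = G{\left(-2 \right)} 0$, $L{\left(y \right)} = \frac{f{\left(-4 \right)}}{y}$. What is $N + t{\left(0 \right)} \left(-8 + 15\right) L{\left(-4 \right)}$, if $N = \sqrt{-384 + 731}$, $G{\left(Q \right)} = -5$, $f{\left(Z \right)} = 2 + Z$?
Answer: $\sqrt{347} \approx 18.628$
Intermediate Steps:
$L{\left(y \right)} = - \frac{2}{y}$ ($L{\left(y \right)} = \frac{2 - 4}{y} = - \frac{2}{y}$)
$t{\left(u \right)} = 0$ ($t{\left(u \right)} = \left(-5\right) 0 = 0$)
$N = \sqrt{347} \approx 18.628$
$N + t{\left(0 \right)} \left(-8 + 15\right) L{\left(-4 \right)} = \sqrt{347} + 0 \left(-8 + 15\right) \left(- \frac{2}{-4}\right) = \sqrt{347} + 0 \cdot 7 \left(\left(-2\right) \left(- \frac{1}{4}\right)\right) = \sqrt{347} + 0 \cdot 7 \cdot \frac{1}{2} = \sqrt{347} + 0 \cdot \frac{7}{2} = \sqrt{347} + 0 = \sqrt{347}$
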